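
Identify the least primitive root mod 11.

2

φ(11) = 11 − 1 = 10 = 2 · 5.
g is a primitive root iff g^(10/q) ≢ 1 (mod 11) for each prime q ∈ {2, 5}.
g = 2: 2^5 ≡ 10; 2^2 ≡ 4 — none is 1, so 2 is a primitive root.
The smallest primitive root modulo 11 is 2.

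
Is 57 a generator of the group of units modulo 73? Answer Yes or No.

No

φ(73) = 73 − 1 = 72 = 2^3 · 3^2.
An element g generates (Z/73Z)^× iff g^(72/q) ≢ 1 (mod 73) for each prime q ∈ {2, 3}.
57^36 ≡ 1 (mod 73)  [q = 2: ≡ 1 ✗]
57^24 ≡ 64 (mod 73)  [q = 3: ≢ 1 ✓]
57^36 ≡ 1 shows ord(57) | 36, strictly less than φ(73); not a primitive root.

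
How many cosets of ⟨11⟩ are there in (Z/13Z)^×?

1

ord(11) | φ(13) = 13 − 1 = 12 = 2^2 · 3.
Divisors of 12: 1, 2, 3, 4, 6, 12.
Compute 11^d (mod 13) for the divisors d until we hit 1:
11^1 ≡ 11 (mod 13)
11^2 ≡ 4 (mod 13)
11^3 ≡ 5 (mod 13)
11^4 ≡ 3 (mod 13)
11^6 ≡ 12 (mod 13)
11^12 ≡ 1 (mod 13) ✓
The order of 11 is 12, so the subgroup it generates has 12 elements.
The index is φ(13) / ord(11) = 12 / 12 = 1.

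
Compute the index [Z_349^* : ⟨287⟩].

The order of 287 must divide φ(349) = 349 − 1 = 348 = 2^2 · 3 · 29.
Divisors of 348: 1, 2, 3, 4, 6, 12, 29, 58, 87, 116, 174, 348.
Evaluate successive powers at the divisors of 348:
287^1 ≡ 287 (mod 349)
287^2 ≡ 5 (mod 349)
287^3 ≡ 39 (mod 349)
287^4 ≡ 25 (mod 349)
287^6 ≡ 125 (mod 349)
287^12 ≡ 269 (mod 349)
287^29 ≡ 325 (mod 349)
287^58 ≡ 227 (mod 349)
287^87 ≡ 136 (mod 349)
287^116 ≡ 226 (mod 349)
287^174 ≡ 348 (mod 349)
287^348 ≡ 1 (mod 349) ✓
Thus |⟨287⟩| = ord(287) = 348.
[(Z/349Z)^× : ⟨287⟩] = 348/348 = 1.

1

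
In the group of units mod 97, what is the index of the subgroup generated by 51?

3

Since 51 ∈ (Z/97Z)^×, its order divides φ(97) = 97 − 1 = 96 = 2^5 · 3.
Divisors of 96: 1, 2, 3, 4, 6, 8, 12, 16, 24, 32, 48, 96.
Check 51^d mod 97 for each divisor in increasing order:
51^1 ≡ 51 (mod 97)
51^2 ≡ 79 (mod 97)
51^3 ≡ 52 (mod 97)
51^4 ≡ 33 (mod 97)
51^6 ≡ 85 (mod 97)
51^8 ≡ 22 (mod 97)
51^12 ≡ 47 (mod 97)
51^16 ≡ 96 (mod 97)
51^24 ≡ 75 (mod 97)
51^32 ≡ 1 (mod 97) ✓
Thus |⟨51⟩| = ord(51) = 32.
Index = |(Z/97Z)^×| / |⟨51⟩| = 96 / 32 = 3.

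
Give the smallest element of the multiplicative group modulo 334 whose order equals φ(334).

φ(334) = φ(2)·φ(167) = 1·166 = 166 = 2 · 83.
Test candidates g = 2, 3, … against the prime factors q ∈ {2, 83} of φ(334): g is a generator iff g^(166/q) ≢ 1 for every such q.
g = 2: gcd(2, 334) = 2 > 1, not a unit — skip.
g = 3: 3^83 ≡ 1 — hits 1, so not a primitive root.
g = 4: gcd(4, 334) = 2 > 1, not a unit — skip.
g = 5: 5^83 ≡ 333; 5^2 ≡ 25 — none is 1, so 5 is a primitive root.
The smallest primitive root modulo 334 is 5.

5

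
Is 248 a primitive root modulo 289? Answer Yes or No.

Yes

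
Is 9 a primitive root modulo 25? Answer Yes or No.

No

φ(25) = φ(5^2) = 5·(5−1) = 20 = 2^2 · 5.
It suffices to check that the order of 9 is not a proper divisor of 20: compute 9^(20/q) for q ∈ {2, 5}.
9^10 ≡ 1 (mod 25)  [q = 2: ≡ 1 ✗]
9^4 ≡ 11 (mod 25)  [q = 5: ≢ 1 ✓]
Since 9^10 ≡ 1, the order of 9 divides 10 < 20, so 9 is not a primitive root.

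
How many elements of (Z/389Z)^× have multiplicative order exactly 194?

96

φ(389) = 389 − 1 = 388 = 2^2 · 97.
(Z/389Z)^× is cyclic (|G| = 388); a cyclic group of order m has exactly φ(d) elements of each order d | m, and none otherwise.
194 = 2 · 97 divides 388, and φ(194) = 96.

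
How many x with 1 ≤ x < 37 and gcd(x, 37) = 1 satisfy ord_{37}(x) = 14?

0

φ(37) = 37 − 1 = 36 = 2^2 · 3^2.
(Z/37Z)^× is cyclic (|G| = 36); a cyclic group of order m has exactly φ(d) elements of each order d | m, and none otherwise.
Since 14 ∤ 36, the count is 0.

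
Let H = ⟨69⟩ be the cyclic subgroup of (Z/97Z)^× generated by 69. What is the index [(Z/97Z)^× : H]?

3

ord(69) | φ(97) = 97 − 1 = 96 = 2^5 · 3.
Divisors of 96: 1, 2, 3, 4, 6, 8, 12, 16, 24, 32, 48, 96.
Evaluate successive powers at the divisors of 96:
69^1 ≡ 69 (mod 97)
69^2 ≡ 8 (mod 97)
69^3 ≡ 67 (mod 97)
69^4 ≡ 64 (mod 97)
69^6 ≡ 27 (mod 97)
69^8 ≡ 22 (mod 97)
69^12 ≡ 50 (mod 97)
69^16 ≡ 96 (mod 97)
69^24 ≡ 75 (mod 97)
69^32 ≡ 1 (mod 97) ✓
The order of 69 is 32, so the subgroup it generates has 32 elements.
Index = |(Z/97Z)^×| / |⟨69⟩| = 96 / 32 = 3.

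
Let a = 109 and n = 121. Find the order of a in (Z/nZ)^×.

22

By Lagrange's theorem, ord_121(109) divides φ(121) = φ(11^2) = 11·(11−1) = 110 = 2 · 5 · 11.
Divisors of 110: 1, 2, 5, 10, 11, 22, 55, 110.
Test each divisor d:
109^1 ≡ 109 (mod 121)
109^2 ≡ 23 (mod 121)
109^5 ≡ 65 (mod 121)
109^10 ≡ 111 (mod 121)
109^11 ≡ 120 (mod 121)
109^22 ≡ 1 (mod 121) ✓
The smallest such exponent is 22, so the order of 109 is 22.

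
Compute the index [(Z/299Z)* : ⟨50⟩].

2

Since 50 ∈ (Z/299Z)^×, its order divides φ(299) = φ(13·23) = (13−1)·(23−1) = 12·22 = 264 = 2^3 · 3 · 11.
Divisors of 264: 1, 2, 3, 4, 6, 8, 11, 12, 22, 24, 33, 44, 66, 88, 132, 264.
Evaluate successive powers at the divisors of 264:
50^1 ≡ 50 (mod 299)
50^2 ≡ 108 (mod 299)
50^3 ≡ 18 (mod 299)
50^4 ≡ 3 (mod 299)
50^6 ≡ 25 (mod 299)
50^8 ≡ 9 (mod 299)
50^11 ≡ 162 (mod 299)
50^12 ≡ 27 (mod 299)
50^22 ≡ 231 (mod 299)
50^24 ≡ 131 (mod 299)
50^33 ≡ 47 (mod 299)
50^44 ≡ 139 (mod 299)
50^66 ≡ 116 (mod 299)
50^88 ≡ 185 (mod 299)
50^132 ≡ 1 (mod 299) ✓
So ord_299(50) = 132, hence |⟨50⟩| = 132.
The index is φ(299) / ord(50) = 264 / 132 = 2.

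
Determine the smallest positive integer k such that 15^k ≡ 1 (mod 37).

By Lagrange's theorem, ord_37(15) divides φ(37) = 37 − 1 = 36 = 2^2 · 3^2.
Divisors of 36: 1, 2, 3, 4, 6, 9, 12, 18, 36.
Test each divisor d:
15^1 ≡ 15 (mod 37)
15^2 ≡ 3 (mod 37)
15^3 ≡ 8 (mod 37)
15^4 ≡ 9 (mod 37)
15^6 ≡ 27 (mod 37)
15^9 ≡ 31 (mod 37)
15^12 ≡ 26 (mod 37)
15^18 ≡ 36 (mod 37)
15^36 ≡ 1 (mod 37) ✓
So ord_37(15) = 36.

36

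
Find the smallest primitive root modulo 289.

3

φ(289) = φ(17^2) = 17·(17−1) = 272 = 2^4 · 17.
Test candidates g = 2, 3, … against the prime factors q ∈ {2, 17} of φ(289): g is a generator iff g^(272/q) ≢ 1 for every such q.
g = 2: 2^136 ≡ 1 — hits 1, so not a primitive root.
g = 3: 3^136 ≡ 288; 3^16 ≡ 171 — none is 1, so 3 is a primitive root.
Hence the least primitive root of 289 is 3.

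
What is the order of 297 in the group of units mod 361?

114

The order of 297 must divide φ(361) = φ(19^2) = 19·(19−1) = 342 = 2 · 3^2 · 19.
Divisors of 342: 1, 2, 3, 6, 9, 18, 19, 38, 57, 114, 171, 342.
Check 297^d mod 361 for each divisor in increasing order:
297^1 ≡ 297 (mod 361)
297^2 ≡ 125 (mod 361)
297^3 ≡ 303 (mod 361)
297^6 ≡ 115 (mod 361)
297^9 ≡ 189 (mod 361)
297^18 ≡ 343 (mod 361)
297^19 ≡ 69 (mod 361)
297^38 ≡ 68 (mod 361)
297^57 ≡ 360 (mod 361)
297^114 ≡ 1 (mod 361) ✓
So ord_361(297) = 114.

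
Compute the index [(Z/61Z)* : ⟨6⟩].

By Lagrange's theorem, ord_61(6) divides φ(61) = 61 − 1 = 60 = 2^2 · 3 · 5.
Divisors of 60: 1, 2, 3, 4, 5, 6, 10, 12, 15, 20, 30, 60.
Test each divisor d:
6^1 ≡ 6 (mod 61)
6^2 ≡ 36 (mod 61)
6^3 ≡ 33 (mod 61)
6^4 ≡ 15 (mod 61)
6^5 ≡ 29 (mod 61)
6^6 ≡ 52 (mod 61)
6^10 ≡ 48 (mod 61)
6^12 ≡ 20 (mod 61)
6^15 ≡ 50 (mod 61)
6^20 ≡ 47 (mod 61)
6^30 ≡ 60 (mod 61)
6^60 ≡ 1 (mod 61) ✓
So ord_61(6) = 60, hence |⟨6⟩| = 60.
Index = |(Z/61Z)^×| / |⟨6⟩| = 60 / 60 = 1.

1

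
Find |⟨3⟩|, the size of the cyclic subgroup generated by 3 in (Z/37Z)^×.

18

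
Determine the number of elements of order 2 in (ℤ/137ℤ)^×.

φ(137) = 137 − 1 = 136 = 2^3 · 17.
(Z/137Z)^× is cyclic (|G| = 136); a cyclic group of order m has exactly φ(d) elements of each order d | m, and none otherwise.
2 | 136, and φ(2) = 2 − 1 = 1.

1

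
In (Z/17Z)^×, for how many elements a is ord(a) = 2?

1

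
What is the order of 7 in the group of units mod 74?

9

By Lagrange's theorem, ord_74(7) divides φ(74) = φ(2)·φ(37) = 1·36 = 36 = 2^2 · 3^2.
Divisors of 36: 1, 2, 3, 4, 6, 9, 12, 18, 36.
Test each divisor d:
7^1 ≡ 7 (mod 74)
7^2 ≡ 49 (mod 74)
7^3 ≡ 47 (mod 74)
7^4 ≡ 33 (mod 74)
7^6 ≡ 63 (mod 74)
7^9 ≡ 1 (mod 74) ✓
The smallest such exponent is 9, so the order of 7 is 9.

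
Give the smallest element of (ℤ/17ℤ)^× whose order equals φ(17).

3

φ(17) = 17 − 1 = 16 = 2^4.
g is a primitive root iff g^(16/q) ≢ 1 (mod 17) for each prime q ∈ {2}.
g = 2: 2^8 ≡ 1 — hits 1, so not a primitive root.
g = 3: 3^8 ≡ 16 — none is 1, so 3 is a primitive root.
The smallest primitive root modulo 17 is 3.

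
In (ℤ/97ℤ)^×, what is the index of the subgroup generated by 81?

8

The order of 81 must divide φ(97) = 97 − 1 = 96 = 2^5 · 3.
Divisors of 96: 1, 2, 3, 4, 6, 8, 12, 16, 24, 32, 48, 96.
Evaluate successive powers at the divisors of 96:
81^1 ≡ 81
81^2 ≡ 62
81^3 ≡ 75
81^4 ≡ 61
81^6 ≡ 96
81^8 ≡ 35
81^12 ≡ 1
The order of 81 is 12, so the subgroup it generates has 12 elements.
[(Z/97Z)^× : ⟨81⟩] = 96/12 = 8.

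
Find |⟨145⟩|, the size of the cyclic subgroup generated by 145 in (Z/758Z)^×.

18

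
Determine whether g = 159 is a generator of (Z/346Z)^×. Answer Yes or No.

No

φ(346) = φ(2)·φ(173) = 1·172 = 172 = 2^2 · 43.
Test 159^(172/q) mod 346 for each prime factor q of 172:
159^86 ≡ 1 (mod 346)  [q = 2: ≡ 1 ✗]
159^4 ≡ 183 (mod 346)  [q = 43: ≢ 1 ✓]
The check at q = 2 fails, so 159 generates a proper subgroup.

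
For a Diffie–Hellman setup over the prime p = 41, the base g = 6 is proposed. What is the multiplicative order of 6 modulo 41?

By Lagrange's theorem, ord_41(6) divides φ(41) = 41 − 1 = 40 = 2^3 · 5.
Divisors of 40: 1, 2, 4, 5, 8, 10, 20, 40.
Test each divisor d:
6^1 ≡ 6 (mod 41)
6^2 ≡ 36 (mod 41)
6^4 ≡ 25 (mod 41)
6^5 ≡ 27 (mod 41)
6^8 ≡ 10 (mod 41)
6^10 ≡ 32 (mod 41)
6^20 ≡ 40 (mod 41)
6^40 ≡ 1 (mod 41) ✓
The smallest such exponent is 40, so the order of 6 is 40.

40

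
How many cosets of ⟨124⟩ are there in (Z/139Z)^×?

2

The order of 124 must divide φ(139) = 139 − 1 = 138 = 2 · 3 · 23.
Divisors of 138: 1, 2, 3, 6, 23, 46, 69, 138.
Test each divisor d:
124^1 ≡ 124 (mod 139)
124^2 ≡ 86 (mod 139)
124^3 ≡ 100 (mod 139)
124^6 ≡ 131 (mod 139)
124^23 ≡ 42 (mod 139)
124^46 ≡ 96 (mod 139)
124^69 ≡ 1 (mod 139) ✓
Thus |⟨124⟩| = ord(124) = 69.
[(Z/139Z)^× : ⟨124⟩] = 138/69 = 2.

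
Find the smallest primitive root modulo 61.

φ(61) = 61 − 1 = 60 = 2^2 · 3 · 5.
Test candidates g = 2, 3, … against the prime factors q ∈ {2, 3, 5} of φ(61): g is a generator iff g^(60/q) ≢ 1 for every such q.
g = 2: 2^30 ≡ 60; 2^20 ≡ 47; 2^12 ≡ 9 — none is 1, so 2 is a primitive root.
The smallest primitive root modulo 61 is 2.

2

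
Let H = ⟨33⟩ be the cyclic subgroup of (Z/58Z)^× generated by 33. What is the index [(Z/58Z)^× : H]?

By Lagrange's theorem, ord_58(33) divides φ(58) = φ(2)·φ(29) = 1·28 = 28 = 2^2 · 7.
Divisors of 28: 1, 2, 4, 7, 14, 28.
Test each divisor d:
33^1 ≡ 33 (mod 58)
33^2 ≡ 45 (mod 58)
33^4 ≡ 53 (mod 58)
33^7 ≡ 57 (mod 58)
33^14 ≡ 1 (mod 58) ✓
The order of 33 is 14, so the subgroup it generates has 14 elements.
[(Z/58Z)^× : ⟨33⟩] = 28/14 = 2.

2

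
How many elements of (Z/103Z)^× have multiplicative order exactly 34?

16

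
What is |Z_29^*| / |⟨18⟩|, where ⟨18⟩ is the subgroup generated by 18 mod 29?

1

By Lagrange's theorem, ord_29(18) divides φ(29) = 29 − 1 = 28 = 2^2 · 7.
Divisors of 28: 1, 2, 4, 7, 14, 28.
Test each divisor d:
18^1 ≡ 18 (mod 29)
18^2 ≡ 5 (mod 29)
18^4 ≡ 25 (mod 29)
18^7 ≡ 17 (mod 29)
18^14 ≡ 28 (mod 29)
18^28 ≡ 1 (mod 29) ✓
Thus |⟨18⟩| = ord(18) = 28.
Index = |(Z/29Z)^×| / |⟨18⟩| = 28 / 28 = 1.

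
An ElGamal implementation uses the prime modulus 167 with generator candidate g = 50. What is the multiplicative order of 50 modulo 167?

83

The order of 50 must divide φ(167) = 167 − 1 = 166 = 2 · 83.
Divisors of 166: 1, 2, 83, 166.
Evaluate successive powers at the divisors of 166:
50^1 ≡ 50
50^2 ≡ 162
50^83 ≡ 1
The smallest such exponent is 83, so the order of 50 is 83.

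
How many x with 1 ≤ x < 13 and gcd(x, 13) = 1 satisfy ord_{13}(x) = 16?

0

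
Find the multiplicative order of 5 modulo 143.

20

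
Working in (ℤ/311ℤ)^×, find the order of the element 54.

155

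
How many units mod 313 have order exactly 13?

12

φ(313) = 313 − 1 = 312 = 2^3 · 3 · 13.
Since (Z/313Z)^× is cyclic of order 312, the number of elements of order d is φ(d) when d | 312 and 0 otherwise.
13 | 312, and φ(13) = 13 − 1 = 12.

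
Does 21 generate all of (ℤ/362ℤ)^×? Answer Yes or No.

Yes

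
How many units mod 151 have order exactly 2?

1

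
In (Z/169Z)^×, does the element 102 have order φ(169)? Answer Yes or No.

Yes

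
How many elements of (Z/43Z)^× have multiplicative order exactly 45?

φ(43) = 43 − 1 = 42 = 2 · 3 · 7.
In a cyclic group of order 42, there are φ(d) elements of order d for each divisor d of 42, and zero for non-divisors.
Here 42 is not a multiple of 45, so there are no elements of order 45.

0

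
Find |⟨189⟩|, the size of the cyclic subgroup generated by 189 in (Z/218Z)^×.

ord(189) | φ(218) = φ(2)·φ(109) = 1·108 = 108 = 2^2 · 3^3.
Divisors of 108: 1, 2, 3, 4, 6, 9, 12, 18, 27, 36, 54, 108.
Compute 189^d (mod 218) for the divisors d until we hit 1:
189^1 ≡ 189 (mod 218)
189^2 ≡ 187 (mod 218)
189^3 ≡ 27 (mod 218)
189^4 ≡ 89 (mod 218)
189^6 ≡ 75 (mod 218)
189^9 ≡ 63 (mod 218)
189^12 ≡ 175 (mod 218)
189^18 ≡ 45 (mod 218)
189^27 ≡ 1 (mod 218) ✓
The smallest such exponent is 27, so the order of 189 is 27.

27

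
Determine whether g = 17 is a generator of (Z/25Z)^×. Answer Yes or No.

φ(25) = φ(5^2) = 5·(5−1) = 20 = 2^2 · 5.
It suffices to check that the order of 17 is not a proper divisor of 20: compute 17^(20/q) for q ∈ {2, 5}.
17^10 ≡ 24 (mod 25)  [q = 2: ≢ 1 ✓]
17^4 ≡ 21 (mod 25)  [q = 5: ≢ 1 ✓]
All checks pass, so 17 has order 20 and is a primitive root modulo 25.

Yes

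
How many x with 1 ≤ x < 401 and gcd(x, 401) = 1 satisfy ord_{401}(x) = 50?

20

φ(401) = 401 − 1 = 400 = 2^4 · 5^2.
(Z/401Z)^× is cyclic (|G| = 400); a cyclic group of order m has exactly φ(d) elements of each order d | m, and none otherwise.
50 = 2 · 5^2 divides 400, and φ(50) = 20.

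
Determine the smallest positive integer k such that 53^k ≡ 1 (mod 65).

4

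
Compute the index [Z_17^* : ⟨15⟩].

The order of 15 must divide φ(17) = 17 − 1 = 16 = 2^4.
Divisors of 16: 1, 2, 4, 8, 16.
Compute 15^d (mod 17) for the divisors d until we hit 1:
15^1 ≡ 15 (mod 17)
15^2 ≡ 4 (mod 17)
15^4 ≡ 16 (mod 17)
15^8 ≡ 1 (mod 17) ✓
The order of 15 is 8, so the subgroup it generates has 8 elements.
[(Z/17Z)^× : ⟨15⟩] = 16/8 = 2.

2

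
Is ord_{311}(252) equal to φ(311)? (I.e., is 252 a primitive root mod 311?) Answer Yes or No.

No

φ(311) = 311 − 1 = 310 = 2 · 5 · 31.
An element g generates (Z/311Z)^× iff g^(310/q) ≢ 1 (mod 311) for each prime q ∈ {2, 5, 31}.
252^155 ≡ 1 (mod 311)  [q = 2: ≡ 1 ✗]
252^62 ≡ 52 (mod 311)  [q = 5: ≢ 1 ✓]
252^10 ≡ 169 (mod 311)  [q = 31: ≢ 1 ✓]
252^155 ≡ 1 shows ord(252) | 155, strictly less than φ(311); not a primitive root.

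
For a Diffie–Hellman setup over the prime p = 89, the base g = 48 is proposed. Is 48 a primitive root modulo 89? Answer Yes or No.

Yes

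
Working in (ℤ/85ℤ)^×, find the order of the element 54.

16

The order of 54 must divide φ(85) = φ(5·17) = (5−1)·(17−1) = 4·16 = 64 = 2^6.
Divisors of 64: 1, 2, 4, 8, 16, 32, 64.
Evaluate successive powers at the divisors of 64:
54^1 ≡ 54 (mod 85)
54^2 ≡ 26 (mod 85)
54^4 ≡ 81 (mod 85)
54^8 ≡ 16 (mod 85)
54^16 ≡ 1 (mod 85) ✓
Therefore the multiplicative order of 54 modulo 85 is 16.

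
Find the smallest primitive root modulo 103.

5

φ(103) = 103 − 1 = 102 = 2 · 3 · 17.
Test candidates g = 2, 3, … against the prime factors q ∈ {2, 3, 17} of φ(103): g is a generator iff g^(102/q) ≢ 1 for every such q.
g = 2: 2^51 ≡ 1 — hits 1, so not a primitive root.
g = 3: 3^51 ≡ 102; 3^34 ≡ 1 — hits 1, so not a primitive root.
g = 4: 4^51 ≡ 1 — hits 1, so not a primitive root.
g = 5: 5^51 ≡ 102; 5^34 ≡ 56; 5^6 ≡ 72 — none is 1, so 5 is a primitive root.
The smallest primitive root modulo 103 is 5.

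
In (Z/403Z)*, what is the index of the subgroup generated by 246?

Since 246 ∈ (Z/403Z)^×, its order divides φ(403) = φ(13·31) = (13−1)·(31−1) = 12·30 = 360 = 2^3 · 3^2 · 5.
Divisors of 360: 1, 2, 3, 4, 5, 6, 8, 9, 10, 12, 15, 18, 20, 24, 30, 36, 40, 45, 60, 72, 90, 120, 180, 360.
Test each divisor d:
246^1 ≡ 246 (mod 403)
246^2 ≡ 66 (mod 403)
246^3 ≡ 116 (mod 403)
246^4 ≡ 326 (mod 403)
246^5 ≡ 402 (mod 403)
246^6 ≡ 157 (mod 403)
246^8 ≡ 287 (mod 403)
246^9 ≡ 77 (mod 403)
246^10 ≡ 1 (mod 403) ✓
Thus |⟨246⟩| = ord(246) = 10.
The index is φ(403) / ord(246) = 360 / 10 = 36.

36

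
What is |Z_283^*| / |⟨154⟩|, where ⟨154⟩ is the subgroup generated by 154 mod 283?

The order of 154 must divide φ(283) = 283 − 1 = 282 = 2 · 3 · 47.
Divisors of 282: 1, 2, 3, 6, 47, 94, 141, 282.
Test each divisor d:
154^1 ≡ 154 (mod 283)
154^2 ≡ 227 (mod 283)
154^3 ≡ 149 (mod 283)
154^6 ≡ 127 (mod 283)
154^47 ≡ 239 (mod 283)
154^94 ≡ 238 (mod 283)
154^141 ≡ 282 (mod 283)
154^282 ≡ 1 (mod 283) ✓
Thus |⟨154⟩| = ord(154) = 282.
The index is φ(283) / ord(154) = 282 / 282 = 1.

1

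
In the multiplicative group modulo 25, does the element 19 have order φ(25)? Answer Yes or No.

No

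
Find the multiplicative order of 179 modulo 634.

79

ord(179) | φ(634) = φ(2)·φ(317) = 1·316 = 316 = 2^2 · 79.
Divisors of 316: 1, 2, 4, 79, 158, 316.
Check 179^d mod 634 for each divisor in increasing order:
179^1 ≡ 179
179^2 ≡ 341
179^4 ≡ 259
179^79 ≡ 1
Therefore the multiplicative order of 179 modulo 634 is 79.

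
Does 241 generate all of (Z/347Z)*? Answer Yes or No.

φ(347) = 347 − 1 = 346 = 2 · 173.
It suffices to check that the order of 241 is not a proper divisor of 346: compute 241^(346/q) for q ∈ {2, 173}.
241^173 ≡ 1 (mod 347)  [q = 2: ≡ 1 ✗]
241^2 ≡ 132 (mod 347)  [q = 173: ≢ 1 ✓]
Since 241^173 ≡ 1, the order of 241 divides 173 < 346, so 241 is not a primitive root.

No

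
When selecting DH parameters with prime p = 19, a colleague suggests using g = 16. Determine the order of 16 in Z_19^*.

9

The order of 16 must divide φ(19) = 19 − 1 = 18 = 2 · 3^2.
Divisors of 18: 1, 2, 3, 6, 9, 18.
Compute 16^d (mod 19) for the divisors d until we hit 1:
16^1 ≡ 16 (mod 19)
16^2 ≡ 9 (mod 19)
16^3 ≡ 11 (mod 19)
16^6 ≡ 7 (mod 19)
16^9 ≡ 1 (mod 19) ✓
The smallest such exponent is 9, so the order of 16 is 9.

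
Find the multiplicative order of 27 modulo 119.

16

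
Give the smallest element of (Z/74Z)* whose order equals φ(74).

5

φ(74) = φ(2)·φ(37) = 1·36 = 36 = 2^2 · 3^2.
Test candidates g = 2, 3, … against the prime factors q ∈ {2, 3} of φ(74): g is a generator iff g^(36/q) ≢ 1 for every such q.
g = 2: gcd(2, 74) = 2 > 1, not a unit — skip.
g = 3: 3^18 ≡ 1 — hits 1, so not a primitive root.
g = 4: gcd(4, 74) = 2 > 1, not a unit — skip.
g = 5: 5^18 ≡ 73; 5^12 ≡ 47 — none is 1, so 5 is a primitive root.
So 5 is the smallest generator of (Z/74Z)^×.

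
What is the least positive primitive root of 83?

φ(83) = 83 − 1 = 82 = 2 · 41.
g is a primitive root iff g^(82/q) ≢ 1 (mod 83) for each prime q ∈ {2, 41}.
g = 2: 2^41 ≡ 82; 2^2 ≡ 4 — none is 1, so 2 is a primitive root.
Hence the least primitive root of 83 is 2.

2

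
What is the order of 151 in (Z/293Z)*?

The order of 151 must divide φ(293) = 293 − 1 = 292 = 2^2 · 73.
Divisors of 292: 1, 2, 4, 73, 146, 292.
Check 151^d mod 293 for each divisor in increasing order:
151^1 ≡ 151
151^2 ≡ 240
151^4 ≡ 172
151^73 ≡ 138
151^146 ≡ 292
151^292 ≡ 1
The smallest such exponent is 292, so the order of 151 is 292.

292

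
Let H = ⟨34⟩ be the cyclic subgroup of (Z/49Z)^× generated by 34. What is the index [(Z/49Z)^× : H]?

3

ord(34) | φ(49) = φ(7^2) = 7·(7−1) = 42 = 2 · 3 · 7.
Divisors of 42: 1, 2, 3, 6, 7, 14, 21, 42.
Check 34^d mod 49 for each divisor in increasing order:
34^1 ≡ 34 (mod 49)
34^2 ≡ 29 (mod 49)
34^3 ≡ 6 (mod 49)
34^6 ≡ 36 (mod 49)
34^7 ≡ 48 (mod 49)
34^14 ≡ 1 (mod 49) ✓
The order of 34 is 14, so the subgroup it generates has 14 elements.
The index is φ(49) / ord(34) = 42 / 14 = 3.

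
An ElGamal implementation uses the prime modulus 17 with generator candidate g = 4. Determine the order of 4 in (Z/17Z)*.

ord(4) | φ(17) = 17 − 1 = 16 = 2^4.
Divisors of 16: 1, 2, 4, 8, 16.
Check 4^d mod 17 for each divisor in increasing order:
4^1 ≡ 4 (mod 17)
4^2 ≡ 16 (mod 17)
4^4 ≡ 1 (mod 17) ✓
The smallest such exponent is 4, so the order of 4 is 4.

4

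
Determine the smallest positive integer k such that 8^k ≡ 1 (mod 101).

100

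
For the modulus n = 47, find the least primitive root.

φ(47) = 47 − 1 = 46 = 2 · 23.
Test candidates g = 2, 3, … against the prime factors q ∈ {2, 23} of φ(47): g is a generator iff g^(46/q) ≢ 1 for every such q.
g = 2: 2^23 ≡ 1 — hits 1, so not a primitive root.
g = 3: 3^23 ≡ 1 — hits 1, so not a primitive root.
g = 4: 4^23 ≡ 1 — hits 1, so not a primitive root.
g = 5: 5^23 ≡ 46; 5^2 ≡ 25 — none is 1, so 5 is a primitive root.
So 5 is the smallest generator of (Z/47Z)^×.

5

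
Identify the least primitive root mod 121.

2

φ(121) = φ(11^2) = 11·(11−1) = 110 = 2 · 5 · 11.
g is a primitive root iff g^(110/q) ≢ 1 (mod 121) for each prime q ∈ {2, 5, 11}.
g = 2: 2^55 ≡ 120; 2^22 ≡ 81; 2^10 ≡ 56 — none is 1, so 2 is a primitive root.
Hence the least primitive root of 121 is 2.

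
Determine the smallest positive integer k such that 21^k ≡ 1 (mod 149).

148

ord(21) | φ(149) = 149 − 1 = 148 = 2^2 · 37.
Divisors of 148: 1, 2, 4, 37, 74, 148.
Compute 21^d (mod 149) for the divisors d until we hit 1:
21^1 ≡ 21 (mod 149)
21^2 ≡ 143 (mod 149)
21^4 ≡ 36 (mod 149)
21^37 ≡ 105 (mod 149)
21^74 ≡ 148 (mod 149)
21^148 ≡ 1 (mod 149) ✓
Hence ord(21) = 148.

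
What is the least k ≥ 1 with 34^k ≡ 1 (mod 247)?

36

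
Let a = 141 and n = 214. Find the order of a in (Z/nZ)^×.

53

By Lagrange's theorem, ord_214(141) divides φ(214) = φ(2)·φ(107) = 1·106 = 106 = 2 · 53.
Divisors of 106: 1, 2, 53, 106.
Evaluate successive powers at the divisors of 106:
141^1 ≡ 141 (mod 214)
141^2 ≡ 193 (mod 214)
141^53 ≡ 1 (mod 214) ✓
Therefore the multiplicative order of 141 modulo 214 is 53.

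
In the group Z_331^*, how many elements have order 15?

8

φ(331) = 331 − 1 = 330 = 2 · 3 · 5 · 11.
Since (Z/331Z)^× is cyclic of order 330, the number of elements of order d is φ(d) when d | 330 and 0 otherwise.
15 = 3 · 5 divides 330, and φ(15) = 8.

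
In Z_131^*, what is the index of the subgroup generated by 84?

By Lagrange's theorem, ord_131(84) divides φ(131) = 131 − 1 = 130 = 2 · 5 · 13.
Divisors of 130: 1, 2, 5, 10, 13, 26, 65, 130.
Compute 84^d (mod 131) for the divisors d until we hit 1:
84^1 ≡ 84
84^2 ≡ 113
84^5 ≡ 99
84^10 ≡ 107
84^13 ≡ 1
Thus |⟨84⟩| = ord(84) = 13.
The index is φ(131) / ord(84) = 130 / 13 = 10.

10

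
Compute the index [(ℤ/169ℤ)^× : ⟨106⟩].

1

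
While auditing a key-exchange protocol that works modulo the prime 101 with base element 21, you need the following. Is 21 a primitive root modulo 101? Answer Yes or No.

φ(101) = 101 − 1 = 100 = 2^2 · 5^2.
It suffices to check that the order of 21 is not a proper divisor of 100: compute 21^(100/q) for q ∈ {2, 5}.
21^50 ≡ 1 (mod 101)  [q = 2: ≡ 1 ✗]
21^20 ≡ 87 (mod 101)  [q = 5: ≢ 1 ✓]
21^50 ≡ 1 shows ord(21) | 50, strictly less than φ(101); not a primitive root.

No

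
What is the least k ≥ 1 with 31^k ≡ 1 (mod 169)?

Since 31 ∈ (Z/169Z)^×, its order divides φ(169) = φ(13^2) = 13·(13−1) = 156 = 2^2 · 3 · 13.
Divisors of 156: 1, 2, 3, 4, 6, 12, 13, 26, 39, 52, 78, 156.
Test each divisor d:
31^1 ≡ 31
31^2 ≡ 116
31^3 ≡ 47
31^4 ≡ 105
31^6 ≡ 12
31^12 ≡ 144
31^13 ≡ 70
31^26 ≡ 168
31^39 ≡ 99
31^52 ≡ 1
Hence ord(31) = 52.

52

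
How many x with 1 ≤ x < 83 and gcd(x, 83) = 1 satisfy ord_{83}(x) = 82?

40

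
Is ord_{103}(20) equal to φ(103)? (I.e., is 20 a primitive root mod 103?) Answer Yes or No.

Yes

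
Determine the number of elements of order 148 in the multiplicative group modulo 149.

72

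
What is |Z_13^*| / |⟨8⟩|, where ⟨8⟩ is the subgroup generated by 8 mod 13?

3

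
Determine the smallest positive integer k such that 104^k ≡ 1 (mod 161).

22

ord(104) | φ(161) = φ(7·23) = (7−1)·(23−1) = 6·22 = 132 = 2^2 · 3 · 11.
Divisors of 132: 1, 2, 3, 4, 6, 11, 12, 22, 33, 44, 66, 132.
Compute 104^d (mod 161) for the divisors d until we hit 1:
104^1 ≡ 104 (mod 161)
104^2 ≡ 29 (mod 161)
104^3 ≡ 118 (mod 161)
104^4 ≡ 36 (mod 161)
104^6 ≡ 78 (mod 161)
104^11 ≡ 139 (mod 161)
104^12 ≡ 127 (mod 161)
104^22 ≡ 1 (mod 161) ✓
The smallest such exponent is 22, so the order of 104 is 22.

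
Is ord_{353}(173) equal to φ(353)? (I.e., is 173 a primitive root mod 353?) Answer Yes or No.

Yes

φ(353) = 353 − 1 = 352 = 2^5 · 11.
173 is a primitive root mod 353 iff 173^(φ(353)/q) ≢ 1 for every prime q | φ(353), i.e. q ∈ {2, 11}.
173^176 ≡ 352 (mod 353)  [q = 2: ≢ 1 ✓]
173^32 ≡ 140 (mod 353)  [q = 11: ≢ 1 ✓]
Every test exponent gives a nontrivial residue, hence 173 generates the full group.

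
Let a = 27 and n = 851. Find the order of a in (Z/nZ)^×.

66

Since 27 ∈ (Z/851Z)^×, its order divides φ(851) = φ(23·37) = (23−1)·(37−1) = 22·36 = 792 = 2^3 · 3^2 · 11.
Divisors of 792: 1, 2, 3, 4, 6, 8, 9, 11, 12, 18, 22, 24, 33, 36, 44, 66, 72, 88, 99, 132, 198, 264, 396, 792.
Compute 27^d (mod 851) for the divisors d until we hit 1:
27^1 ≡ 27 (mod 851)
27^2 ≡ 729 (mod 851)
27^3 ≡ 110 (mod 851)
27^4 ≡ 417 (mod 851)
27^6 ≡ 186 (mod 851)
27^8 ≡ 285 (mod 851)
27^9 ≡ 36 (mod 851)
27^11 ≡ 714 (mod 851)
27^12 ≡ 556 (mod 851)
27^18 ≡ 445 (mod 851)
27^22 ≡ 47 (mod 851)
27^24 ≡ 223 (mod 851)
27^33 ≡ 369 (mod 851)
27^36 ≡ 593 (mod 851)
27^44 ≡ 507 (mod 851)
27^66 ≡ 1 (mod 851) ✓
So ord_851(27) = 66.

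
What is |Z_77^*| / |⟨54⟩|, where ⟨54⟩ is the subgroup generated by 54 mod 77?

ord(54) | φ(77) = φ(7·11) = (7−1)·(11−1) = 6·10 = 60 = 2^2 · 3 · 5.
Divisors of 60: 1, 2, 3, 4, 5, 6, 10, 12, 15, 20, 30, 60.
Evaluate successive powers at the divisors of 60:
54^1 ≡ 54 (mod 77)
54^2 ≡ 67 (mod 77)
54^3 ≡ 76 (mod 77)
54^4 ≡ 23 (mod 77)
54^5 ≡ 10 (mod 77)
54^6 ≡ 1 (mod 77) ✓
The order of 54 is 6, so the subgroup it generates has 6 elements.
Index = |(Z/77Z)^×| / |⟨54⟩| = 60 / 6 = 10.

10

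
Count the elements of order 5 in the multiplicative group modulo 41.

φ(41) = 41 − 1 = 40 = 2^3 · 5.
In a cyclic group of order 40, there are φ(d) elements of order d for each divisor d of 40, and zero for non-divisors.
5 | 40, and φ(5) = 5 − 1 = 4.

4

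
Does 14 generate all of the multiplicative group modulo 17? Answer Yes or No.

Yes

φ(17) = 17 − 1 = 16 = 2^4.
14 is a primitive root mod 17 iff 14^(φ(17)/q) ≢ 1 for every prime q | φ(17), i.e. q ∈ {2}.
14^8 ≡ 16 (mod 17)  [q = 2: ≢ 1 ✓]
All checks pass, so 14 has order 16 and is a primitive root modulo 17.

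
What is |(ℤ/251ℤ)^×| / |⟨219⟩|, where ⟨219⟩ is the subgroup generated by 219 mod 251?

50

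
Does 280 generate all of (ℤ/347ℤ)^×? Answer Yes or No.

φ(347) = 347 − 1 = 346 = 2 · 173.
It suffices to check that the order of 280 is not a proper divisor of 346: compute 280^(346/q) for q ∈ {2, 173}.
280^173 ≡ 346 (mod 347)  [q = 2: ≢ 1 ✓]
280^2 ≡ 325 (mod 347)  [q = 173: ≢ 1 ✓]
Every test exponent gives a nontrivial residue, hence 280 generates the full group.

Yes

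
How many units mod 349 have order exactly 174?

φ(349) = 349 − 1 = 348 = 2^2 · 3 · 29.
In a cyclic group of order 348, there are φ(d) elements of order d for each divisor d of 348, and zero for non-divisors.
174 = 2 · 3 · 29 divides 348, and φ(174) = 56.

56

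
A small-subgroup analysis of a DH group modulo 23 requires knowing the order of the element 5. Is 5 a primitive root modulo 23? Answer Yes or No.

Yes

φ(23) = 23 − 1 = 22 = 2 · 11.
It suffices to check that the order of 5 is not a proper divisor of 22: compute 5^(22/q) for q ∈ {2, 11}.
5^11 ≡ 22 (mod 23)  [q = 2: ≢ 1 ✓]
5^2 ≡ 2 (mod 23)  [q = 11: ≢ 1 ✓]
All checks pass, so 5 has order 22 and is a primitive root modulo 23.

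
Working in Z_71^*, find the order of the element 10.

35

Since 10 ∈ (Z/71Z)^×, its order divides φ(71) = 71 − 1 = 70 = 2 · 5 · 7.
Divisors of 70: 1, 2, 5, 7, 10, 14, 35, 70.
Check 10^d mod 71 for each divisor in increasing order:
10^1 ≡ 10 (mod 71)
10^2 ≡ 29 (mod 71)
10^5 ≡ 32 (mod 71)
10^7 ≡ 5 (mod 71)
10^10 ≡ 30 (mod 71)
10^14 ≡ 25 (mod 71)
10^35 ≡ 1 (mod 71) ✓
Hence ord(10) = 35.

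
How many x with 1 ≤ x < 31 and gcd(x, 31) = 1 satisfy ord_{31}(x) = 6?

2

φ(31) = 31 − 1 = 30 = 2 · 3 · 5.
Since (Z/31Z)^× is cyclic of order 30, the number of elements of order d is φ(d) when d | 30 and 0 otherwise.
6 = 2 · 3 divides 30, and φ(6) = 2.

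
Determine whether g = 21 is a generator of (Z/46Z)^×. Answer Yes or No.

φ(46) = φ(2)·φ(23) = 1·22 = 22 = 2 · 11.
21 is a primitive root mod 46 iff 21^(φ(46)/q) ≢ 1 for every prime q | φ(46), i.e. q ∈ {2, 11}.
21^11 ≡ 45 (mod 46)  [q = 2: ≢ 1 ✓]
21^2 ≡ 27 (mod 46)  [q = 11: ≢ 1 ✓]
Every test exponent gives a nontrivial residue, hence 21 generates the full group.

Yes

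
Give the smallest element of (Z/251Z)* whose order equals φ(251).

φ(251) = 251 − 1 = 250 = 2 · 5^3.
Test candidates g = 2, 3, … against the prime factors q ∈ {2, 5} of φ(251): g is a generator iff g^(250/q) ≢ 1 for every such q.
g = 2: 2^125 ≡ 250; 2^50 ≡ 1 — hits 1, so not a primitive root.
g = 3: 3^125 ≡ 1 — hits 1, so not a primitive root.
g = 4: 4^125 ≡ 1 — hits 1, so not a primitive root.
g = 5: 5^125 ≡ 1 — hits 1, so not a primitive root.
g = 6: 6^125 ≡ 250; 6^50 ≡ 219 — none is 1, so 6 is a primitive root.
Hence the least primitive root of 251 is 6.

6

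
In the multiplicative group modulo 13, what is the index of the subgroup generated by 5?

3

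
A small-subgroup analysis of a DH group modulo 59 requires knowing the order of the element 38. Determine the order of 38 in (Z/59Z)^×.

Since 38 ∈ (Z/59Z)^×, its order divides φ(59) = 59 − 1 = 58 = 2 · 29.
Divisors of 58: 1, 2, 29, 58.
Compute 38^d (mod 59) for the divisors d until we hit 1:
38^1 ≡ 38 (mod 59)
38^2 ≡ 28 (mod 59)
38^29 ≡ 58 (mod 59)
38^58 ≡ 1 (mod 59) ✓
Therefore the multiplicative order of 38 modulo 59 is 58.

58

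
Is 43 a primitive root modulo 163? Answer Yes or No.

No

φ(163) = 163 − 1 = 162 = 2 · 3^4.
An element g generates (Z/163Z)^× iff g^(162/q) ≢ 1 (mod 163) for each prime q ∈ {2, 3}.
43^81 ≡ 1 (mod 163)  [q = 2: ≡ 1 ✗]
43^54 ≡ 58 (mod 163)  [q = 3: ≢ 1 ✓]
The check at q = 2 fails, so 43 generates a proper subgroup.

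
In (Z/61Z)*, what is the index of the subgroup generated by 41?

6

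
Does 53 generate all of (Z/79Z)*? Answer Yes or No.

φ(79) = 79 − 1 = 78 = 2 · 3 · 13.
An element g generates (Z/79Z)^× iff g^(78/q) ≢ 1 (mod 79) for each prime q ∈ {2, 3, 13}.
53^39 ≡ 78 (mod 79)  [q = 2: ≢ 1 ✓]
53^26 ≡ 55 (mod 79)  [q = 3: ≢ 1 ✓]
53^6 ≡ 22 (mod 79)  [q = 13: ≢ 1 ✓]
None equal 1, so ord_79(53) = 78: 53 is a primitive root.

Yes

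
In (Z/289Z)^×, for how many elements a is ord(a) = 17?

φ(289) = φ(17^2) = 17·(17−1) = 272 = 2^4 · 17.
Since (Z/289Z)^× is cyclic of order 272, the number of elements of order d is φ(d) when d | 272 and 0 otherwise.
17 | 272, and φ(17) = 17 − 1 = 16.

16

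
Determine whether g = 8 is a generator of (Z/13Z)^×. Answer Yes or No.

φ(13) = 13 − 1 = 12 = 2^2 · 3.
8 is a primitive root mod 13 iff 8^(φ(13)/q) ≢ 1 for every prime q | φ(13), i.e. q ∈ {2, 3}.
8^6 ≡ 12 (mod 13)  [q = 2: ≢ 1 ✓]
8^4 ≡ 1 (mod 13)  [q = 3: ≡ 1 ✗]
8^4 ≡ 1 shows ord(8) | 4, strictly less than φ(13); not a primitive root.

No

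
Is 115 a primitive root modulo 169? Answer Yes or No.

Yes

φ(169) = φ(13^2) = 13·(13−1) = 156 = 2^2 · 3 · 13.
Test 115^(156/q) mod 169 for each prime factor q of 156:
115^78 ≡ 168 (mod 169)  [q = 2: ≢ 1 ✓]
115^52 ≡ 146 (mod 169)  [q = 3: ≢ 1 ✓]
115^12 ≡ 14 (mod 169)  [q = 13: ≢ 1 ✓]
Every test exponent gives a nontrivial residue, hence 115 generates the full group.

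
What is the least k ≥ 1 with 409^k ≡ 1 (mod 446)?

222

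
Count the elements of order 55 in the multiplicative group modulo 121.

φ(121) = φ(11^2) = 11·(11−1) = 110 = 2 · 5 · 11.
In a cyclic group of order 110, there are φ(d) elements of order d for each divisor d of 110, and zero for non-divisors.
55 = 5 · 11 divides 110, and φ(55) = 40.

40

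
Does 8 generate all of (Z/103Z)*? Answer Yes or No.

No

φ(103) = 103 − 1 = 102 = 2 · 3 · 17.
It suffices to check that the order of 8 is not a proper divisor of 102: compute 8^(102/q) for q ∈ {2, 3, 17}.
8^51 ≡ 1 (mod 103)  [q = 2: ≡ 1 ✗]
8^34 ≡ 1 (mod 103)  [q = 3: ≡ 1 ✗]
8^6 ≡ 9 (mod 103)  [q = 17: ≢ 1 ✓]
Since 8^51 ≡ 1, the order of 8 divides 51 < 102, so 8 is not a primitive root.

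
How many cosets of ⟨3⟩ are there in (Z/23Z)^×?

2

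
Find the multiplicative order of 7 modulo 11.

10

Since 7 ∈ (Z/11Z)^×, its order divides φ(11) = 11 − 1 = 10 = 2 · 5.
Divisors of 10: 1, 2, 5, 10.
Compute 7^d (mod 11) for the divisors d until we hit 1:
7^1 ≡ 7 (mod 11)
7^2 ≡ 5 (mod 11)
7^5 ≡ 10 (mod 11)
7^10 ≡ 1 (mod 11) ✓
The smallest such exponent is 10, so the order of 7 is 10.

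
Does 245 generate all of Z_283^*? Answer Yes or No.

φ(283) = 283 − 1 = 282 = 2 · 3 · 47.
An element g generates (Z/283Z)^× iff g^(282/q) ≢ 1 (mod 283) for each prime q ∈ {2, 3, 47}.
245^141 ≡ 282 (mod 283)  [q = 2: ≢ 1 ✓]
245^94 ≡ 1 (mod 283)  [q = 3: ≡ 1 ✗]
245^6 ≡ 51 (mod 283)  [q = 47: ≢ 1 ✓]
The check at q = 3 fails, so 245 generates a proper subgroup.

No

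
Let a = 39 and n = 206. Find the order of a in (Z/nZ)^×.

Since 39 ∈ (Z/206Z)^×, its order divides φ(206) = φ(2)·φ(103) = 1·102 = 102 = 2 · 3 · 17.
Divisors of 102: 1, 2, 3, 6, 17, 34, 51, 102.
Test each divisor d:
39^1 ≡ 39
39^2 ≡ 79
39^3 ≡ 197
39^6 ≡ 81
39^17 ≡ 205
39^34 ≡ 1
Hence ord(39) = 34.

34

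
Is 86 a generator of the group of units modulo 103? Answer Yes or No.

Yes

φ(103) = 103 − 1 = 102 = 2 · 3 · 17.
An element g generates (Z/103Z)^× iff g^(102/q) ≢ 1 (mod 103) for each prime q ∈ {2, 3, 17}.
86^51 ≡ 102 (mod 103)  [q = 2: ≢ 1 ✓]
86^34 ≡ 56 (mod 103)  [q = 3: ≢ 1 ✓]
86^6 ≡ 34 (mod 103)  [q = 17: ≢ 1 ✓]
All checks pass, so 86 has order 102 and is a primitive root modulo 103.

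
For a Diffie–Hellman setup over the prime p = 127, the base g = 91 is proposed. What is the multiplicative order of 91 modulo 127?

126

ord(91) | φ(127) = 127 − 1 = 126 = 2 · 3^2 · 7.
Divisors of 126: 1, 2, 3, 6, 7, 9, 14, 18, 21, 42, 63, 126.
Evaluate successive powers at the divisors of 126:
91^1 ≡ 91
91^2 ≡ 26
91^3 ≡ 80
91^6 ≡ 50
91^7 ≡ 105
91^9 ≡ 63
91^14 ≡ 103
91^18 ≡ 32
91^21 ≡ 20
91^42 ≡ 19
91^63 ≡ 126
91^126 ≡ 1
Therefore the multiplicative order of 91 modulo 127 is 126.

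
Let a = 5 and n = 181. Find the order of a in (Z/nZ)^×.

15

ord(5) | φ(181) = 181 − 1 = 180 = 2^2 · 3^2 · 5.
Divisors of 180: 1, 2, 3, 4, 5, 6, 9, 10, 12, 15, 18, 20, 30, 36, 45, 60, 90, 180.
Evaluate successive powers at the divisors of 180:
5^1 ≡ 5
5^2 ≡ 25
5^3 ≡ 125
5^4 ≡ 82
5^5 ≡ 48
5^6 ≡ 59
5^9 ≡ 135
5^10 ≡ 132
5^12 ≡ 42
5^15 ≡ 1
So ord_181(5) = 15.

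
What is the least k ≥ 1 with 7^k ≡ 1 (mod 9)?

3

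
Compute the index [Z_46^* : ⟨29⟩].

2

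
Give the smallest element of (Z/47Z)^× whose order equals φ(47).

φ(47) = 47 − 1 = 46 = 2 · 23.
g is a primitive root iff g^(46/q) ≢ 1 (mod 47) for each prime q ∈ {2, 23}.
g = 2: 2^23 ≡ 1 — hits 1, so not a primitive root.
g = 3: 3^23 ≡ 1 — hits 1, so not a primitive root.
g = 4: 4^23 ≡ 1 — hits 1, so not a primitive root.
g = 5: 5^23 ≡ 46; 5^2 ≡ 25 — none is 1, so 5 is a primitive root.
Hence the least primitive root of 47 is 5.

5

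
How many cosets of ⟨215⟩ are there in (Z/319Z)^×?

14

ord(215) | φ(319) = φ(11·29) = (11−1)·(29−1) = 10·28 = 280 = 2^3 · 5 · 7.
Divisors of 280: 1, 2, 4, 5, 7, 8, 10, 14, 20, 28, 35, 40, 56, 70, 140, 280.
Evaluate successive powers at the divisors of 280:
215^1 ≡ 215
215^2 ≡ 289
215^4 ≡ 262
215^5 ≡ 186
215^7 ≡ 162
215^8 ≡ 59
215^10 ≡ 144
215^14 ≡ 86
215^20 ≡ 1
Thus |⟨215⟩| = ord(215) = 20.
The index is φ(319) / ord(215) = 280 / 20 = 14.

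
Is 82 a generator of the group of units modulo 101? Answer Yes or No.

No

φ(101) = 101 − 1 = 100 = 2^2 · 5^2.
An element g generates (Z/101Z)^× iff g^(100/q) ≢ 1 (mod 101) for each prime q ∈ {2, 5}.
82^50 ≡ 1 (mod 101)  [q = 2: ≡ 1 ✗]
82^20 ≡ 95 (mod 101)  [q = 5: ≢ 1 ✓]
The check at q = 2 fails, so 82 generates a proper subgroup.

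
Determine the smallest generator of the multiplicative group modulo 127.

3

φ(127) = 127 − 1 = 126 = 2 · 3^2 · 7.
Test candidates g = 2, 3, … against the prime factors q ∈ {2, 3, 7} of φ(127): g is a generator iff g^(126/q) ≢ 1 for every such q.
g = 2: 2^63 ≡ 1 — hits 1, so not a primitive root.
g = 3: 3^63 ≡ 126; 3^42 ≡ 107; 3^18 ≡ 4 — none is 1, so 3 is a primitive root.
Hence the least primitive root of 127 is 3.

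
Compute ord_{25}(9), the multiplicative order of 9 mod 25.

10

ord(9) | φ(25) = φ(5^2) = 5·(5−1) = 20 = 2^2 · 5.
Divisors of 20: 1, 2, 4, 5, 10, 20.
Check 9^d mod 25 for each divisor in increasing order:
9^1 ≡ 9 (mod 25)
9^2 ≡ 6 (mod 25)
9^4 ≡ 11 (mod 25)
9^5 ≡ 24 (mod 25)
9^10 ≡ 1 (mod 25) ✓
So ord_25(9) = 10.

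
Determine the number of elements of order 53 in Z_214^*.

52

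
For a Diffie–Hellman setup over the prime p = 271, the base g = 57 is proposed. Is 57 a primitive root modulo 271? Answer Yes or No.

φ(271) = 271 − 1 = 270 = 2 · 3^3 · 5.
An element g generates (Z/271Z)^× iff g^(270/q) ≢ 1 (mod 271) for each prime q ∈ {2, 3, 5}.
57^135 ≡ 1 (mod 271)  [q = 2: ≡ 1 ✗]
57^90 ≡ 1 (mod 271)  [q = 3: ≡ 1 ✗]
57^54 ≡ 10 (mod 271)  [q = 5: ≢ 1 ✓]
57^135 ≡ 1 shows ord(57) | 135, strictly less than φ(271); not a primitive root.

No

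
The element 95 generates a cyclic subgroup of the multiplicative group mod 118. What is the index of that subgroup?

The order of 95 must divide φ(118) = φ(2)·φ(59) = 1·58 = 58 = 2 · 29.
Divisors of 58: 1, 2, 29, 58.
Test each divisor d:
95^1 ≡ 95 (mod 118)
95^2 ≡ 57 (mod 118)
95^29 ≡ 1 (mod 118) ✓
Thus |⟨95⟩| = ord(95) = 29.
The index is φ(118) / ord(95) = 58 / 29 = 2.

2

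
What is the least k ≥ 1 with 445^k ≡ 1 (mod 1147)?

By Lagrange's theorem, ord_1147(445) divides φ(1147) = φ(31·37) = (31−1)·(37−1) = 30·36 = 1080 = 2^3 · 3^3 · 5.
Divisors of 1080: 1, 2, 3, 4, 5, 6, 8, 9, 10, 12, 15, 18, 20, 24, 27, 30, 36, 40, 45, 54, 60, 72, 90, 108, 120, 135, 180, 216, 270, 360, 540, 1080.
Evaluate successive powers at the divisors of 1080:
445^1 ≡ 445
445^2 ≡ 741
445^3 ≡ 556
445^4 ≡ 815
445^5 ≡ 223
445^6 ≡ 593
445^8 ≡ 112
445^9 ≡ 519
445^10 ≡ 408
445^12 ≡ 667
445^15 ≡ 371
445^18 ≡ 963
445^20 ≡ 149
445^24 ≡ 1000
445^27 ≡ 852
445^30 ≡ 1
Hence ord(445) = 30.

30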